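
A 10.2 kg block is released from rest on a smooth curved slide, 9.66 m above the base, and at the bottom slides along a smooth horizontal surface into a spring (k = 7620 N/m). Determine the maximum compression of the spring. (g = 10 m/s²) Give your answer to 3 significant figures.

Energy conservation (no friction) from release to max compression: mgh = ½kx²
x = √(2mgh/k) = √(2 × 10.2 × 10 × 9.66 / 7620) = 0.5085 m

x = 0.509 m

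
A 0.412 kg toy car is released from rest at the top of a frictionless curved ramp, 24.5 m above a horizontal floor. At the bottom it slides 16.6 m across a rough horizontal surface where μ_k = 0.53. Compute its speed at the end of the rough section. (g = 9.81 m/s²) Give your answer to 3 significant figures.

Energy bookkeeping (friction removes W_f = μ_k N d):
mgh = ½mv² + μ_k m g d
W_f = μ_k mg d = (0.53)(0.412)(9.81)(16.6) = 35.56 J
½mv² = mgh − W_f = 99.022 − 35.56 = 63.463 J
v = √(2 × 63.463/0.412) = 17.55 m/s

v = 17.6 m/s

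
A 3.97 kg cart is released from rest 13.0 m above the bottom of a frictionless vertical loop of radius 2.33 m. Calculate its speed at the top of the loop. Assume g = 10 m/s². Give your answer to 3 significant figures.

Energy conservation: mgh = ½mv_top² + mg(2r)
v_top² = 2g(h − 2r) = 2(10)(13.0 − 4.660) = 166.8
v_top = 12.92 m/s

v = 12.9 m/s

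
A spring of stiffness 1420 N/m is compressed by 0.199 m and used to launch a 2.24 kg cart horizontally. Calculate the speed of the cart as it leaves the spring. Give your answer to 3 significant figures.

Spring PE converts entirely to kinetic energy: ½kx² = ½mv²
v = x√(k/m) = 0.199 × √(1420/2.24) = 5.010 m/s

v = 5.01 m/s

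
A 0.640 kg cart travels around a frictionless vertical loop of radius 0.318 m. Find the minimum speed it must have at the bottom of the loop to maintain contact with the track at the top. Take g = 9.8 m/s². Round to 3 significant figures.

v = 3.95 m/s

At the top: mg = mv_top²/r ⇒ v_top² = gr = 3.116 m²/s²
Energy from bottom to top (height 2r): ½mv_bot² = ½mv_top² + mg(2r)
v_bot² = gr + 4gr = 5gr = 15.58
v_bot = √(5gr) = 3.947 m/s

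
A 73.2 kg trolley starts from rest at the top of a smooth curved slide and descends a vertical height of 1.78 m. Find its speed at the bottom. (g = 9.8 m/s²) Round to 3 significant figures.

Energy conservation between the two points: mgh = ½mv²
The mass cancels from both sides.
v = √(2gh) = √(2 × 9.8 × 1.78) = √34.888 = 5.907 m/s

v = 5.91 m/s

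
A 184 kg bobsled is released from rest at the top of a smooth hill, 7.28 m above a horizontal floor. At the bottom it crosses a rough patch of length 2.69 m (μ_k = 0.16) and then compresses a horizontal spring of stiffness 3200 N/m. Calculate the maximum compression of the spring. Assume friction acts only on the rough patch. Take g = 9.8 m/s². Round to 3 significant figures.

x = 2.78 m

Initial energy: E₁ = mgh = (184)(9.8)(7.28) = 13127 J
Friction removes W_f = μ_k mg d = (0.16)(184)(9.8)(2.69) = 776.1 J
Energy reaching the spring: E = 13127 − 776.1 = 12351 J
At max compression ½kx² = E ⇒ x = √(2E/k) = √(2 × 12351/3200) = 2.778 m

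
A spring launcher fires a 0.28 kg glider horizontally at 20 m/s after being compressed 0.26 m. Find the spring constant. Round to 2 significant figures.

Energy stored in the spring equals the launch KE: ½kx² = ½mv²
k = mv²/x² = (0.28)(20)²/(0.26)² = 1657 N/m

k = 1700 N/m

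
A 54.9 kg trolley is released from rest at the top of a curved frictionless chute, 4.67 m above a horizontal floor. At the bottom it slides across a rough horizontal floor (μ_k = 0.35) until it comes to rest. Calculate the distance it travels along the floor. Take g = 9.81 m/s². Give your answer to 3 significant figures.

d = 13.3 m

Energy bookkeeping (friction removes W_f = μ_k N d):
At rest all PE has been dissipated by friction: mgh = μ_k m g d
d = h/μ_k = 4.67/0.35 = 13.34 m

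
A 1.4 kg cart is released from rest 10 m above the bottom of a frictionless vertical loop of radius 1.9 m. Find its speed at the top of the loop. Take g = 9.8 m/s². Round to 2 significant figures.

v = 11 m/s

Energy conservation: mgh = ½mv_top² + mg(2r)
v_top² = 2g(h − 2r) = 2(9.8)(10 − 3.800) = 121.5
v_top = 11.02 m/s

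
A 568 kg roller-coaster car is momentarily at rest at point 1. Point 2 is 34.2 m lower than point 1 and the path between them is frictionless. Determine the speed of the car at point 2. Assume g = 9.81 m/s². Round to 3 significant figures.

v = 25.9 m/s

By conservation of mechanical energy, mgh = ½mv²
v = √(2gh) = √(2 × 9.81 × 34.2) = √671.00 = 25.90 m/s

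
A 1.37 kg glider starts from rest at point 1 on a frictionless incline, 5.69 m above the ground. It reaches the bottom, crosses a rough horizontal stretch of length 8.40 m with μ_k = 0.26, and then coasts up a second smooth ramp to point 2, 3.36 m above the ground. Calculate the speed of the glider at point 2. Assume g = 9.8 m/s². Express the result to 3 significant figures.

v = 1.69 m/s

Energy at 1: mgh₁ = (1.37)(9.8)(5.69) = 76.394 J
Friction loss: W_f = μ_k mg d = 29.32 J
At 2: ½mv² + mgh₂ = mgh₁ − W_f
½mv² = 76.394 − 29.32 − 45.111 = 1.9602 J
v = √(2 × 1.9602/1.37) = 1.692 m/s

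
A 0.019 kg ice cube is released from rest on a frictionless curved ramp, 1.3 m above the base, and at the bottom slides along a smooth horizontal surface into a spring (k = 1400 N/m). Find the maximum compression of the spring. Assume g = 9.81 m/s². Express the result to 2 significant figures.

x = 0.019 m

At max compression the cube is momentarily at rest: mgh = ½kx²
x = √(2mgh/k) = √(2 × 0.019 × 9.81 × 1.3 / 1400) = 0.01861 m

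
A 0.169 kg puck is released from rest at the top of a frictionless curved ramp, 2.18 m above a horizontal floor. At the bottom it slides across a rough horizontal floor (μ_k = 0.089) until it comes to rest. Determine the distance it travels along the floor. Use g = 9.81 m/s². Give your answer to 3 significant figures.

d = 24.5 m

Energy at the top = energy at the end + work done against friction:
At rest all PE has been dissipated by friction: mgh = μ_k m g d
d = h/μ_k = 2.18/0.089 = 24.49 m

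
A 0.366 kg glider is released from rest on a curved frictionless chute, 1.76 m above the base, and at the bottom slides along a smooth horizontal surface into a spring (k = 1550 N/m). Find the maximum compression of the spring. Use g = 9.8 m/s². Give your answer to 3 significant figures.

x = 0.0903 m

At max compression the glider is momentarily at rest: mgh = ½kx²
x = √(2mgh/k) = √(2 × 0.366 × 9.8 × 1.76 / 1550) = 0.09025 m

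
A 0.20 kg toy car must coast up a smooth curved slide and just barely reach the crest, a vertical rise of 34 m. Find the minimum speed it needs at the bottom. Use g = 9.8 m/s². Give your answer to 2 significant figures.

At the top it is momentarily at rest, so all KE converts to PE: ½mv² = mgh
v = √(2gh) = √(2 × 9.8 × 34) = 25.81 m/s

v = 26 m/s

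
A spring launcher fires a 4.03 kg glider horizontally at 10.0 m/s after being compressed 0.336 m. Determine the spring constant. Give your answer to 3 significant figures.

½kx² = ½mv²
k = mv²/x² = (4.03)(10.0)²/(0.336)² = 3570 N/m

k = 3570 N/m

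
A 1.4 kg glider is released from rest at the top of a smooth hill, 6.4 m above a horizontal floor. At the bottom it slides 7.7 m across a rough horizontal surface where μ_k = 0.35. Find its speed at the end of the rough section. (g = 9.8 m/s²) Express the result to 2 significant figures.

Energy at the top = energy at the end + work done against friction:
mgh = ½mv² + μ_k m g d
W_f = μ_k mg d = (0.35)(1.4)(9.8)(7.7) = 36.98 J
½mv² = mgh − W_f = 87.808 − 36.98 = 50.833 J
v = √(2 × 50.833/1.4) = 8.522 m/s

v = 8.5 m/s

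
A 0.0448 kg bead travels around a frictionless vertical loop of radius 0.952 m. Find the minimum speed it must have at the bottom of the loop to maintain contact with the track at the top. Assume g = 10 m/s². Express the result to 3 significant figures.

At the top: mg = mv_top²/r ⇒ v_top² = gr = 9.520 m²/s²
Energy from bottom to top (height 2r): ½mv_bot² = ½mv_top² + mg(2r)
v_bot² = gr + 4gr = 5gr = 47.60
v_bot = √(5gr) = 6.899 m/s

v = 6.90 m/s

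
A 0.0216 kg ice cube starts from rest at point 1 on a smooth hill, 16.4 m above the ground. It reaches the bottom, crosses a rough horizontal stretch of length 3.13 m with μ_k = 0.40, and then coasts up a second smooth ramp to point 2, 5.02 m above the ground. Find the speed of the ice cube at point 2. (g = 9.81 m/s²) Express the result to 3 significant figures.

v = 14.1 m/s

Energy at 1: mgh₁ = (0.0216)(9.81)(16.4) = 3.4751 J
Friction loss: W_f = μ_k mg d = 0.2653 J
At 2: ½mv² + mgh₂ = mgh₁ − W_f
½mv² = 3.4751 − 0.2653 − 1.0637 = 2.1461 J
v = √(2 × 2.1461/0.0216) = 14.10 m/s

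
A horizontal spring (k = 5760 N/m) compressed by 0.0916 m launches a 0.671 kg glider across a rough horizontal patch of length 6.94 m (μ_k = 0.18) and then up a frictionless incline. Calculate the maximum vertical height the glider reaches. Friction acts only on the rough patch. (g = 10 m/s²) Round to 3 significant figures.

Spring energy: E₀ = ½kx² = ½(5760)(0.0916)² = 24.165 J
Friction: W_f = μ_k mg d = (0.18)(0.671)(10)(6.94) = 8.382 J
Energy at base of ramp: E = 24.165 − 8.382 = 15.783 J
At max height all remaining energy is PE: mgh = E ⇒ h = E/(mg) = 15.783/(0.671 × 10) = 2.352 m

h = 2.35 m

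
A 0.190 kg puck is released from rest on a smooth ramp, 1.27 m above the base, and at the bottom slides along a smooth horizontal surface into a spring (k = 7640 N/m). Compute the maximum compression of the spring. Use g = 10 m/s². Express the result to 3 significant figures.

x = 0.0251 m

At max compression the puck is momentarily at rest: mgh = ½kx²
x = √(2mgh/k) = √(2 × 0.190 × 10 × 1.27 / 7640) = 0.02513 m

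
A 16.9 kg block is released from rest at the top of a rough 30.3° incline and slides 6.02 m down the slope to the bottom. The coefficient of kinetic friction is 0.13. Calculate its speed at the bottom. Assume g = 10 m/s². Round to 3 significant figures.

Work–energy: mg(L sinθ) − μ_k(mg cosθ)L = ½mv²
mgh = mgL sinθ = (16.9)(10)(6.02)sin30.3° = 513.30 J
W_f = μ_k mg cosθ · L = (0.13)(16.9)(10)cos30.3°·6.02 = 114.2 J
½mv² = 513.30 − 114.2 = 399.10 J
v = √(2 × 399.10/16.9) = 6.873 m/s

v = 6.87 m/s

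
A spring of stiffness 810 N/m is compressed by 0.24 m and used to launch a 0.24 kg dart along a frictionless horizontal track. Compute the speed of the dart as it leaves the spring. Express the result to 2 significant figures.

Conservation of energy: ½kx² = ½mv²
v = x√(k/m) = 0.24 × √(810/0.24) = 13.94 m/s

v = 14 m/s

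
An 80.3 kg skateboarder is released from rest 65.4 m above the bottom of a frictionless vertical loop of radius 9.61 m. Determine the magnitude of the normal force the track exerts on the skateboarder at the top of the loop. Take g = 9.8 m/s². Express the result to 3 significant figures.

N = 6780 N

Energy from release to top (height 2r): mgh = ½mv_top² + mg(2r)
v_top² = 2g(h − 2r) = 2(9.8)(65.4 − 19.22) = 905.13 m²/s²
At the top, both N and weight point toward the centre: N + mg = mv_top²/r
N = m(v_top²/r − g) = 80.3(905.13/9.61 − 9.8) = 6776 N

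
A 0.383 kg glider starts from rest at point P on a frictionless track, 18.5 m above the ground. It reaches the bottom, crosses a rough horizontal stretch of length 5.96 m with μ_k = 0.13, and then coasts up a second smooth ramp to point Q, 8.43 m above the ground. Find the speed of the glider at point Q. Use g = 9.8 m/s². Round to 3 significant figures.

v = 13.5 m/s

Energy at P: mgh₁ = (0.383)(9.8)(18.5) = 69.438 J
Friction loss: W_f = μ_k mg d = 2.908 J
At Q: ½mv² + mgh₂ = mgh₁ − W_f
½mv² = 69.438 − 2.908 − 31.641 = 34.889 J
v = √(2 × 34.889/0.383) = 13.50 m/s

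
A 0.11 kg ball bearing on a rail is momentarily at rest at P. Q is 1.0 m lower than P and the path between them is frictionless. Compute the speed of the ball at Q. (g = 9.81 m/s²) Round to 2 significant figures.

v = 4.4 m/s

Equating total energy at the two states: mgh = ½mv²
v = √(2gh) = √(2 × 9.81 × 1.0) = √19.620 = 4.429 m/s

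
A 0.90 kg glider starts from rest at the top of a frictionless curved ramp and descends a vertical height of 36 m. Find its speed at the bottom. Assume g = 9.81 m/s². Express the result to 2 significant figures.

Mechanical energy is conserved (no friction): mgh = ½mv²
The mass cancels from both sides.
v = √(2gh) = √(2 × 9.81 × 36) = √706.32 = 26.58 m/s

v = 27 m/s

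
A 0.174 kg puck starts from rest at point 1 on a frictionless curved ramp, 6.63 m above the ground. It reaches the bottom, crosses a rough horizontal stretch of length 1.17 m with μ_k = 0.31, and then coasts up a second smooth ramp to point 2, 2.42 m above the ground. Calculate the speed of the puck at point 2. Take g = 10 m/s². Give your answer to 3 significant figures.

Energy at 1: mgh₁ = (0.174)(10)(6.63) = 11.536 J
Friction loss: W_f = μ_k mg d = 0.6311 J
At 2: ½mv² + mgh₂ = mgh₁ − W_f
½mv² = 11.536 − 0.6311 − 4.2108 = 6.6943 J
v = √(2 × 6.6943/0.174) = 8.772 m/s

v = 8.77 m/s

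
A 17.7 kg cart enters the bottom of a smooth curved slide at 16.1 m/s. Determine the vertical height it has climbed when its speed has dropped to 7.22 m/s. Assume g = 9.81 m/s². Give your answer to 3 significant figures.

Conservation of energy: ½mv₁² = ½mv₂² + mgh
h = (v₁² − v₂²)/(2g) = (16.1² − 7.22²)/(2 × 9.81) = 10.55 m

h = 10.6 m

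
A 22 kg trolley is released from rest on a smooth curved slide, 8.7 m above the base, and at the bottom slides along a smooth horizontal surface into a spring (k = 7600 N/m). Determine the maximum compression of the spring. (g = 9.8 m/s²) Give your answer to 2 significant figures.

x = 0.70 m

Energy conservation (no friction) from release to max compression: mgh = ½kx²
x = √(2mgh/k) = √(2 × 22 × 9.8 × 8.7 / 7600) = 0.7026 m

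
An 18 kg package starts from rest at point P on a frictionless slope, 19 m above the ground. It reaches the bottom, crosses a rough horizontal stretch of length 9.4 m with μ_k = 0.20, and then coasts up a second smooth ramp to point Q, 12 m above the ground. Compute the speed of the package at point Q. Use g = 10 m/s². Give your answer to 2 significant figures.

Energy at P: mgh₁ = (18)(10)(19) = 3420.0 J
Friction loss: W_f = μ_k mg d = 338.4 J
At Q: ½mv² + mgh₂ = mgh₁ − W_f
½mv² = 3420.0 − 338.4 − 2160.0 = 921.60 J
v = √(2 × 921.60/18) = 10.12 m/s

v = 10 m/s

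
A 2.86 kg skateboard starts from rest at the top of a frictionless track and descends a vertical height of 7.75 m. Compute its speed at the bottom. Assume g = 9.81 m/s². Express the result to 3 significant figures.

Equating total energy at the two states: mgh = ½mv²
v = √(2gh) = √(2 × 9.81 × 7.75) = √152.06 = 12.33 m/s

v = 12.3 m/s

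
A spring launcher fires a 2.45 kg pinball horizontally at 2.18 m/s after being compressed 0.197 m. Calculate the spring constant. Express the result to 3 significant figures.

k = 300 N/m

Spring PE at full compression equals KE at release: ½kx² = ½mv²
k = mv²/x² = (2.45)(2.18)²/(0.197)² = 300.0 N/m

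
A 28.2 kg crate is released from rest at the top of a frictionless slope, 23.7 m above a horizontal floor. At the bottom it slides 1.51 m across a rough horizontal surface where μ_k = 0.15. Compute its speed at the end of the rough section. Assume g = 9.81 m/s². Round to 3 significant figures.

Energy at the top = energy at the end + work done against friction:
mgh = ½mv² + μ_k m g d
W_f = μ_k mg d = (0.15)(28.2)(9.81)(1.51) = 62.66 J
½mv² = mgh − W_f = 6556.4 − 62.66 = 6493.8 J
v = √(2 × 6493.8/28.2) = 21.46 m/s

v = 21.5 m/s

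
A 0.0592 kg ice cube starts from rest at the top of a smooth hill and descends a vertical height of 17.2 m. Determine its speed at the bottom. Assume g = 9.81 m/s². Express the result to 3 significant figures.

v = 18.4 m/s

Energy conservation between the two points: mgh = ½mv²
v = √(2gh) = √(2 × 9.81 × 17.2) = √337.46 = 18.37 m/s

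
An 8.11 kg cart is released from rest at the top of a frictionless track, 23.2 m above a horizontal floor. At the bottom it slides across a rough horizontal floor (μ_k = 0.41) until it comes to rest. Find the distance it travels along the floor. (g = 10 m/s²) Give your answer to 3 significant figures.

Energy at the top = energy at the end + work done against friction:
At rest all PE has been dissipated by friction: mgh = μ_k m g d
d = h/μ_k = 23.2/0.41 = 56.59 m

d = 56.6 m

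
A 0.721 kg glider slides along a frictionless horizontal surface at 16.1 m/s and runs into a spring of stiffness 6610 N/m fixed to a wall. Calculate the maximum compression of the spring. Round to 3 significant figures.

x = 0.168 m

Conservation of energy between contact and max compression: ½mv² = ½kx²
x = v√(m/k) = 16.1 × √(0.721/6610) = 0.1681 m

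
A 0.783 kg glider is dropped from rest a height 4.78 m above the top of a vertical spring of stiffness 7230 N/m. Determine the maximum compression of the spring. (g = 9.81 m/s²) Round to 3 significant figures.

Take the reference level at the top of the uncompressed spring. At max compression the glider has fallen H + x and is momentarily at rest:
mg(H + x) = ½kx²
½(7230)x² − (0.783)(9.81)x − (0.783)(9.81)(4.78) = 0
3615x² − 7.681x − 36.72 = 0
x = [7.681 + √(59.00 + 530917)]/(2 × 3615) = 0.1018 m

x = 0.102 m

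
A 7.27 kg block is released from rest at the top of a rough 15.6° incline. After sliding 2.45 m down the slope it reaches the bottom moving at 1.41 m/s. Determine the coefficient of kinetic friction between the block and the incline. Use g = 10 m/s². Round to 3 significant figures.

μ_k = 0.237

mgh = ½mv² + μ_k (mg cosθ) L, with h = L sinθ
mgL sinθ = 47.899 J; ½mv² = 7.2267 J
W_f = 47.899 − 7.2267 = 40.67 J
μ_k = W_f/(mg cosθ · L) = 40.67/(70.02 × 2.45) = 0.2371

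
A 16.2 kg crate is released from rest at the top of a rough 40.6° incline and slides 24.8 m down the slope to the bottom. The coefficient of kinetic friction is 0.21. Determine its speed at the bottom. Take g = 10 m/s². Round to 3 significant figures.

v = 15.6 m/s

Taking the bottom as reference, mgh = ½mv² + μ_k N L with h = L sinθ, N = mg cosθ:
mgh = mgL sinθ = (16.2)(10)(24.8)sin40.6° = 2614.6 J
W_f = μ_k mg cosθ · L = (0.21)(16.2)(10)cos40.6°·24.8 = 640.6 J
½mv² = 2614.6 − 640.6 = 1974.0 J
v = √(2 × 1974.0/16.2) = 15.61 m/s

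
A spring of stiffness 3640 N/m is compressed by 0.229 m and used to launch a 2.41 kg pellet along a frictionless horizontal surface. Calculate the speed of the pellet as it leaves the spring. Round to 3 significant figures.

v = 8.90 m/s

The pellet leaves the spring when the spring is at natural length, so ½kx² = ½mv²
v = x√(k/m) = 0.229 × √(3640/2.41) = 8.900 m/s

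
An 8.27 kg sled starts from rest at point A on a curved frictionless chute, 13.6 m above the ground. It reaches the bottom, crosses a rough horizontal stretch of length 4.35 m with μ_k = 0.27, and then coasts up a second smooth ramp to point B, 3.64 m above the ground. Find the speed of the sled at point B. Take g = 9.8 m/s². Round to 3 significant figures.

Energy at A: mgh₁ = (8.27)(9.8)(13.6) = 1102.2 J
Friction loss: W_f = μ_k mg d = 95.19 J
At B: ½mv² + mgh₂ = mgh₁ − W_f
½mv² = 1102.2 − 95.19 − 295.01 = 712.03 J
v = √(2 × 712.03/8.27) = 13.12 m/s

v = 13.1 m/s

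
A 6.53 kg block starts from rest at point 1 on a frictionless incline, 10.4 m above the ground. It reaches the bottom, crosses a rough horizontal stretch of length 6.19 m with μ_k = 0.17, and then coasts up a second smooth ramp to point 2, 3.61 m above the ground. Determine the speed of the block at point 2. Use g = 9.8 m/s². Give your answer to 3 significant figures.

v = 10.6 m/s

Energy at 1: mgh₁ = (6.53)(9.8)(10.4) = 665.54 J
Friction loss: W_f = μ_k mg d = 67.34 J
At 2: ½mv² + mgh₂ = mgh₁ − W_f
½mv² = 665.54 − 67.34 − 231.02 = 367.18 J
v = √(2 × 367.18/6.53) = 10.60 m/s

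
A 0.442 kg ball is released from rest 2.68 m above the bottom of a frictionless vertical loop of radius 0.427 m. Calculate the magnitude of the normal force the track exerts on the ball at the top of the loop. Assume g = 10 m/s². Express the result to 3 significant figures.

N = 33.4 N

Energy from release to top (height 2r): mgh = ½mv_top² + mg(2r)
v_top² = 2g(h − 2r) = 2(10)(2.68 − 0.8540) = 36.520 m²/s²
At the top, both N and weight point toward the centre: N + mg = mv_top²/r
N = m(v_top²/r − g) = 0.442(36.520/0.427 − 10) = 33.38 N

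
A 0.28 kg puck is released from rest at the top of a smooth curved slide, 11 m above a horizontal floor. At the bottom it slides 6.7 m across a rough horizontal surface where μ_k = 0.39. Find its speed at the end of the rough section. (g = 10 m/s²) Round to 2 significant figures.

v = 13 m/s

Energy bookkeeping (friction removes W_f = μ_k N d):
mgh = ½mv² + μ_k m g d
W_f = μ_k mg d = (0.39)(0.28)(10)(6.7) = 7.316 J
½mv² = mgh − W_f = 30.800 − 7.316 = 23.484 J
v = √(2 × 23.484/0.28) = 12.95 m/s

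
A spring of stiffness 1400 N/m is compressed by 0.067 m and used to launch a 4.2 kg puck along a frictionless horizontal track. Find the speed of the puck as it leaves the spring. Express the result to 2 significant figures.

The puck leaves the spring when the spring is at natural length, so ½kx² = ½mv²
v = x√(k/m) = 0.067 × √(1400/4.2) = 1.223 m/s

v = 1.2 m/s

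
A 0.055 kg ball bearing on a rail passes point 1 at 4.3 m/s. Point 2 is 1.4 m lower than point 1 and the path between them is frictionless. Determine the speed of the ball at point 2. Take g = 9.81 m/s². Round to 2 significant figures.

v = 6.8 m/s

By conservation of mechanical energy, ½mv₀² + mgh = ½mv²
v² = v₀² + 2gh = (4.3)² + 2(9.81)(1.4) = 45.958
v = √45.958 = 6.779 m/s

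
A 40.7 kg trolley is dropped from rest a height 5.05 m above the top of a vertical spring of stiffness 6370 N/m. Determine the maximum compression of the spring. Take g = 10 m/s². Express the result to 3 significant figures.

x = 0.870 m

Take the reference level at the top of the uncompressed spring. At max compression the trolley has fallen H + x and is momentarily at rest:
mg(H + x) = ½kx²
½(6370)x² − (40.7)(10)x − (40.7)(10)(5.05) = 0
3185x² − 407.0x − 2055 = 0
x = [407.0 + √(165649 + 2.6185e+07)]/(2 × 3185) = 0.8697 m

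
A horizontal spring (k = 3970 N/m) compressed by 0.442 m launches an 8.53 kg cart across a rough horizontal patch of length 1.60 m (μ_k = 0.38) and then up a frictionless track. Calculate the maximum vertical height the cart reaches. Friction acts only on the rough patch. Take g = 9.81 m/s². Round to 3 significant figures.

h = 4.03 m

Spring energy: E₀ = ½kx² = ½(3970)(0.442)² = 387.80 J
Friction: W_f = μ_k mg d = (0.38)(8.53)(9.81)(1.60) = 50.88 J
Energy at base of ramp: E = 387.80 − 50.88 = 336.92 J
At max height all remaining energy is PE: mgh = E ⇒ h = E/(mg) = 336.92/(8.53 × 9.81) = 4.026 m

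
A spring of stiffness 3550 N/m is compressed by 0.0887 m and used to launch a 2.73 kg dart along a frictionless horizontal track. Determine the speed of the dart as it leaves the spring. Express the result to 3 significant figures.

v = 3.20 m/s

Conservation of energy: ½kx² = ½mv²
v = x√(k/m) = 0.0887 × √(3550/2.73) = 3.199 m/s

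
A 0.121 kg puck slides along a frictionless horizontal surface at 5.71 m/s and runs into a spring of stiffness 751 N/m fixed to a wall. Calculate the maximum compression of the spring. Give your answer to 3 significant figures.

All KE is stored as spring PE at maximum compression: ½mv² = ½kx²
x = v√(m/k) = 5.71 × √(0.121/751) = 0.07248 m

x = 0.0725 m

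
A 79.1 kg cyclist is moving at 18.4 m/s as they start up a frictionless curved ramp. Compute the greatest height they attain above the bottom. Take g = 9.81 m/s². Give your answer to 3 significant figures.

Setting KE at the bottom equal to PE gained: ½mv² = mgh
h = v²/(2g) = 18.4²/(2 × 9.81) = 17.26 m

h = 17.3 m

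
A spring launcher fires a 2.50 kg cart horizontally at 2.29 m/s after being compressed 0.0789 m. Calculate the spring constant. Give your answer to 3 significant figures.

k = 2110 N/m

Energy stored in the spring equals the launch KE: ½kx² = ½mv²
k = mv²/x² = (2.50)(2.29)²/(0.0789)² = 2106 N/m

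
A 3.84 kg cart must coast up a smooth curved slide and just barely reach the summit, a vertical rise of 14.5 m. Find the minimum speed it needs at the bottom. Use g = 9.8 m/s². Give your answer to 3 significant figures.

At the top it is momentarily at rest, so all KE converts to PE: ½mv² = mgh
v = √(2gh) = √(2 × 9.8 × 14.5) = 16.86 m/s

v = 16.9 m/s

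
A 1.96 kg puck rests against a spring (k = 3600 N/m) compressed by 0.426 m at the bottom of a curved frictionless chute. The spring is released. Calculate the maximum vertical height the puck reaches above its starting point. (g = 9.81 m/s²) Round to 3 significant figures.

Energy conservation from release to the highest point: ½kx² = mgh
h = kx²/(2mg) = (3600)(0.426)²/(2 × 1.96 × 9.81) = 16.99 m

h = 17.0 m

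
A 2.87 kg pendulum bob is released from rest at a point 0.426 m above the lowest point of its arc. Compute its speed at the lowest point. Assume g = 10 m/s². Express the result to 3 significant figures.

v = 2.92 m/s

By conservation of mechanical energy, mgh = ½mv²
v = √(2gh) = √(2 × 10 × 0.426) = √8.5200 = 2.919 m/s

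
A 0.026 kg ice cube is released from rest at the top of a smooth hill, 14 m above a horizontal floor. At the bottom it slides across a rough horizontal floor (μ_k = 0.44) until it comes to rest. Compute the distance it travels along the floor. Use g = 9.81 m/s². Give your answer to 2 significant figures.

d = 32 m

Energy at the top = energy at the end + work done against friction:
At rest all PE has been dissipated by friction: mgh = μ_k m g d
d = h/μ_k = 14/0.44 = 31.82 m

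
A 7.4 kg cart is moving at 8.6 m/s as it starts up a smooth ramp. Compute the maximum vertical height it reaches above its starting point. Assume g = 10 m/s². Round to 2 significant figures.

Setting KE at the bottom equal to PE gained: ½mv² = mgh
h = v²/(2g) = 8.6²/(2 × 10) = 3.698 m

h = 3.7 m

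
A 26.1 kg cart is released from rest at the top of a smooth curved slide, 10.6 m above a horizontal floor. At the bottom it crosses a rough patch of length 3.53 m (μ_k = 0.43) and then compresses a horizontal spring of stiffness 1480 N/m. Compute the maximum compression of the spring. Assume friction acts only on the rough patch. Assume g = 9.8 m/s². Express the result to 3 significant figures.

Initial energy: E₁ = mgh = (26.1)(9.8)(10.6) = 2711.3 J
Friction removes W_f = μ_k mg d = (0.43)(26.1)(9.8)(3.53) = 388.2 J
Energy reaching the spring: E = 2711.3 − 388.2 = 2323.0 J
At max compression ½kx² = E ⇒ x = √(2E/k) = √(2 × 2323.0/1480) = 1.772 m

x = 1.77 m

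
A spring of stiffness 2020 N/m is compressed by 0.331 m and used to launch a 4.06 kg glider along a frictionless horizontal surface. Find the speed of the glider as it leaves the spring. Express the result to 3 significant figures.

v = 7.38 m/s

The glider leaves the spring when the spring is at natural length, so ½kx² = ½mv²
v = x√(k/m) = 0.331 × √(2020/4.06) = 7.383 m/s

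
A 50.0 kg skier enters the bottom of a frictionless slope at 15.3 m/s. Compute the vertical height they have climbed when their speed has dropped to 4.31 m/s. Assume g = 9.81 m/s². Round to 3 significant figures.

h = 11.0 m

Conservation of energy: ½mv₁² = ½mv₂² + mgh
h = (v₁² − v₂²)/(2g) = (15.3² − 4.31²)/(2 × 9.81) = 10.98 m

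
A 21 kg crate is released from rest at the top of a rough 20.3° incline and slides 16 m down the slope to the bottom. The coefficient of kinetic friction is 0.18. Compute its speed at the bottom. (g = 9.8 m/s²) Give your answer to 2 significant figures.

v = 7.5 m/s

Taking the bottom as reference, mgh = ½mv² + μ_k N L with h = L sinθ, N = mg cosθ:
mgh = mgL sinθ = (21)(9.8)(16)sin20.3° = 1142.4 J
W_f = μ_k mg cosθ · L = (0.18)(21)(9.8)cos20.3°·16 = 555.9 J
½mv² = 1142.4 − 555.9 = 586.50 J
v = √(2 × 586.50/21) = 7.474 m/s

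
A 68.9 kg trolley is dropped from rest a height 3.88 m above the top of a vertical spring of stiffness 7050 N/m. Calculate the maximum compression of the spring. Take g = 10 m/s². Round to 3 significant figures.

x = 0.974 m

Measuring PE from the top of the relaxed spring, at max compression the trolley has dropped H + x with zero KE, so:
mg(H + x) = ½kx²
½(7050)x² − (68.9)(10)x − (68.9)(10)(3.88) = 0
3525x² − 689.0x − 2673 = 0
x = [689.0 + √(474721 + 3.7694e+07)]/(2 × 3525) = 0.9741 m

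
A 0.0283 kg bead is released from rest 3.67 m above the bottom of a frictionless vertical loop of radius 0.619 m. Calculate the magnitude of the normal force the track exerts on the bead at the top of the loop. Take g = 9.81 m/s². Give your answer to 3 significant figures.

N = 1.90 N

Energy from release to top (height 2r): mgh = ½mv_top² + mg(2r)
v_top² = 2g(h − 2r) = 2(9.81)(3.67 − 1.238) = 47.716 m²/s²
At the top, both N and weight point toward the centre: N + mg = mv_top²/r
N = m(v_top²/r − g) = 0.0283(47.716/0.619 − 9.81) = 1.904 N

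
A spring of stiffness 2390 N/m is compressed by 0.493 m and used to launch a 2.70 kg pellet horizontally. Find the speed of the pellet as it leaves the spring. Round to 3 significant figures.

Conservation of energy: ½kx² = ½mv²
v = x√(k/m) = 0.493 × √(2390/2.70) = 14.67 m/s

v = 14.7 m/s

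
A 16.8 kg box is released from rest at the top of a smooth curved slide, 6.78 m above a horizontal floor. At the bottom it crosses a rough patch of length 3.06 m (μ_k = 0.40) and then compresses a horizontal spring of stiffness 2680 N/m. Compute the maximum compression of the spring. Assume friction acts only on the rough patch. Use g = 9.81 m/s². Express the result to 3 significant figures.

x = 0.827 m

Initial energy: E₁ = mgh = (16.8)(9.81)(6.78) = 1117.4 J
Friction removes W_f = μ_k mg d = (0.40)(16.8)(9.81)(3.06) = 201.7 J
Energy reaching the spring: E = 1117.4 − 201.7 = 915.67 J
At max compression ½kx² = E ⇒ x = √(2E/k) = √(2 × 915.67/2680) = 0.8266 m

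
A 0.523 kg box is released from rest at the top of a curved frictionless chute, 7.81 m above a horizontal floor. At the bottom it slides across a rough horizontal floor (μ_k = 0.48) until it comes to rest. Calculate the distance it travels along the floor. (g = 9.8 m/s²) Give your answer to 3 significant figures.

d = 16.3 m

Energy bookkeeping (friction removes W_f = μ_k N d):
At rest all PE has been dissipated by friction: mgh = μ_k m g d
d = h/μ_k = 7.81/0.48 = 16.27 m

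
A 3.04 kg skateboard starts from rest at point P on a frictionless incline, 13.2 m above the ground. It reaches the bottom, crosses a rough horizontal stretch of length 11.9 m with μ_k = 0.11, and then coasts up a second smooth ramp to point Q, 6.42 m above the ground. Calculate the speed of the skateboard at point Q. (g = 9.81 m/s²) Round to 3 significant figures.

Energy at P: mgh₁ = (3.04)(9.81)(13.2) = 393.66 J
Friction loss: W_f = μ_k mg d = 39.04 J
At Q: ½mv² + mgh₂ = mgh₁ − W_f
½mv² = 393.66 − 39.04 − 191.46 = 163.16 J
v = √(2 × 163.16/3.04) = 10.36 m/s

v = 10.4 m/s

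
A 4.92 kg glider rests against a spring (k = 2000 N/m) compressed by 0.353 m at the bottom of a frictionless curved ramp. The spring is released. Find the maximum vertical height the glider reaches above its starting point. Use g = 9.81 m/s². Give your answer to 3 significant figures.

At maximum height the glider is at rest, so ½kx² = mgh
h = kx²/(2mg) = (2000)(0.353)²/(2 × 4.92 × 9.81) = 2.582 m

h = 2.58 m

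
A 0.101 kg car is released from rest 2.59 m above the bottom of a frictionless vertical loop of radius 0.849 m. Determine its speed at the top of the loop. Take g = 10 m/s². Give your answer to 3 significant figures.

v = 4.22 m/s

Energy conservation: mgh = ½mv_top² + mg(2r)
v_top² = 2g(h − 2r) = 2(10)(2.59 − 1.698) = 17.84
v_top = 4.224 m/s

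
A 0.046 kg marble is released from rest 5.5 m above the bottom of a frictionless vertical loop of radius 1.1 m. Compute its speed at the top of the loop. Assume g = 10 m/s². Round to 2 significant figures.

v = 8.1 m/s

Energy conservation: mgh = ½mv_top² + mg(2r)
v_top² = 2g(h − 2r) = 2(10)(5.5 − 2.200) = 66.00
v_top = 8.124 m/s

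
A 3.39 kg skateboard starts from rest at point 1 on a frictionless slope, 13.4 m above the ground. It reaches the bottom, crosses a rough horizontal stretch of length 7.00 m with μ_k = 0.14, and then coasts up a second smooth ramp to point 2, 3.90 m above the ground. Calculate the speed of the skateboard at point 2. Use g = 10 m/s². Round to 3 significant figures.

Energy at 1: mgh₁ = (3.39)(10)(13.4) = 454.26 J
Friction loss: W_f = μ_k mg d = 33.22 J
At 2: ½mv² + mgh₂ = mgh₁ − W_f
½mv² = 454.26 − 33.22 − 132.21 = 288.83 J
v = √(2 × 288.83/3.39) = 13.05 m/s

v = 13.1 m/s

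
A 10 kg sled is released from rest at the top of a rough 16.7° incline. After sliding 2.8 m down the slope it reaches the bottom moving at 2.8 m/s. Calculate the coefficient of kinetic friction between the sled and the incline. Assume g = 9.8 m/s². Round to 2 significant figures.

μ_k = 0.15

The energy dissipated by friction is the PE lost minus the KE gained:
mgL sinθ = 78.852 J; ½mv² = 39.200 J
W_f = 78.852 − 39.200 = 39.65 J
μ_k = W_f/(mg cosθ · L) = 39.65/(93.87 × 2.8) = 0.1509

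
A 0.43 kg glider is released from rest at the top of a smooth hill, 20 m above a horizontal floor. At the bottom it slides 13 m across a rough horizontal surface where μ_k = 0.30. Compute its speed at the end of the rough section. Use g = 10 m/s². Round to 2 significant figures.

v = 18 m/s

Applying the work–energy principle:
mgh = ½mv² + μ_k m g d
W_f = μ_k mg d = (0.30)(0.43)(10)(13) = 16.77 J
½mv² = mgh − W_f = 86.000 − 16.77 = 69.230 J
v = √(2 × 69.230/0.43) = 17.94 m/s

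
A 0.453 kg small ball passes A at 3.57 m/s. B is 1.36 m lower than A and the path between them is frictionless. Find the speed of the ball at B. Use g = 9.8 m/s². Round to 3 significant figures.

v = 6.28 m/s

Equating total energy at the two states: ½mv₀² + mgh = ½mv²
v² = v₀² + 2gh = (3.57)² + 2(9.8)(1.36) = 39.401
v = √39.401 = 6.277 m/s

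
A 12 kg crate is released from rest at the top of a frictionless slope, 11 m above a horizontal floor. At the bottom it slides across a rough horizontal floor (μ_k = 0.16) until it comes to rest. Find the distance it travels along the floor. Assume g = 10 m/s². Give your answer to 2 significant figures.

Energy bookkeeping (friction removes W_f = μ_k N d):
At rest all PE has been dissipated by friction: mgh = μ_k m g d
d = h/μ_k = 11/0.16 = 68.75 m

d = 69 m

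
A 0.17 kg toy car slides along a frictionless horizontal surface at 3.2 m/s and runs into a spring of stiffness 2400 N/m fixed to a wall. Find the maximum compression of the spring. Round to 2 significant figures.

At max compression the car is momentarily at rest: ½mv² = ½kx²
x = v√(m/k) = 3.2 × √(0.17/2400) = 0.02693 m

x = 0.027 m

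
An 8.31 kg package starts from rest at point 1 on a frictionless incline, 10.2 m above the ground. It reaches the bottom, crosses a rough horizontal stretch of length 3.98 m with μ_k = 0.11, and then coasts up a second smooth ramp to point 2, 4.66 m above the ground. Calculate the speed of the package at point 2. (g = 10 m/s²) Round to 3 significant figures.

Energy at 1: mgh₁ = (8.31)(10)(10.2) = 847.62 J
Friction loss: W_f = μ_k mg d = 36.38 J
At 2: ½mv² + mgh₂ = mgh₁ − W_f
½mv² = 847.62 − 36.38 − 387.25 = 423.99 J
v = √(2 × 423.99/8.31) = 10.10 m/s

v = 10.1 m/s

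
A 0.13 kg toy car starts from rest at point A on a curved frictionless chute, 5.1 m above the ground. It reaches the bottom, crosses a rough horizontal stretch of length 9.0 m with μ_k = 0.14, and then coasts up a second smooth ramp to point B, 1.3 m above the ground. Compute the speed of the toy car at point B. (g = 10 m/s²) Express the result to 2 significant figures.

Energy at A: mgh₁ = (0.13)(10)(5.1) = 6.6300 J
Friction loss: W_f = μ_k mg d = 1.638 J
At B: ½mv² + mgh₂ = mgh₁ − W_f
½mv² = 6.6300 − 1.638 − 1.6900 = 3.3020 J
v = √(2 × 3.3020/0.13) = 7.127 m/s

v = 7.1 m/s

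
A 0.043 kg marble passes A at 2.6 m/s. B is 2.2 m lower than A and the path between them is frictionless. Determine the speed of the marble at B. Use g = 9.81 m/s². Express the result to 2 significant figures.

v = 7.1 m/s

By conservation of mechanical energy, ½mv₀² + mgh = ½mv²
The mass cancels from both sides.
v² = v₀² + 2gh = (2.6)² + 2(9.81)(2.2) = 49.924
v = √49.924 = 7.066 m/s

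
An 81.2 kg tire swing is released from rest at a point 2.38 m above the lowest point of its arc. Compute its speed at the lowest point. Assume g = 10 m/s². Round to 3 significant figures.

v = 6.90 m/s

Energy conservation between the two points: mgh = ½mv²
v = √(2gh) = √(2 × 10 × 2.38) = √47.600 = 6.899 m/s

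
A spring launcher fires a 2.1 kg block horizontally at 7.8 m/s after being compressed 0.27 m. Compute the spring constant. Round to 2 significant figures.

½kx² = ½mv²
k = mv²/x² = (2.1)(7.8)²/(0.27)² = 1753 N/m

k = 1800 N/m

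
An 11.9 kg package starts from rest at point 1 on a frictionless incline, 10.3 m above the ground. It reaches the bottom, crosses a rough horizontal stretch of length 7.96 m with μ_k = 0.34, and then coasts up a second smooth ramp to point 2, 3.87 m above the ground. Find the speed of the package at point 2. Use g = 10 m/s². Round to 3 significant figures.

v = 8.63 m/s

Energy at 1: mgh₁ = (11.9)(10)(10.3) = 1225.7 J
Friction loss: W_f = μ_k mg d = 322.1 J
At 2: ½mv² + mgh₂ = mgh₁ − W_f
½mv² = 1225.7 − 322.1 − 460.53 = 443.11 J
v = √(2 × 443.11/11.9) = 8.630 m/s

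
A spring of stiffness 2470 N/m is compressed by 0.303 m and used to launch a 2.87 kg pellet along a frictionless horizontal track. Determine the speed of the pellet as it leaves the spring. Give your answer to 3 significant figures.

v = 8.89 m/s

Conservation of energy: ½kx² = ½mv²
v = x√(k/m) = 0.303 × √(2470/2.87) = 8.889 m/s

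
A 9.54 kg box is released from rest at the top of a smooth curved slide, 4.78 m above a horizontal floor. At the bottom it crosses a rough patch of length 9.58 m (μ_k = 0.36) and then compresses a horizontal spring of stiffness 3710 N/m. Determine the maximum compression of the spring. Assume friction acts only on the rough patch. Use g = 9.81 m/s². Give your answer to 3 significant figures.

x = 0.259 m

Initial energy: E₁ = mgh = (9.54)(9.81)(4.78) = 447.35 J
Friction removes W_f = μ_k mg d = (0.36)(9.54)(9.81)(9.58) = 322.8 J
Energy reaching the spring: E = 447.35 − 322.8 = 124.58 J
At max compression ½kx² = E ⇒ x = √(2E/k) = √(2 × 124.58/3710) = 0.2592 m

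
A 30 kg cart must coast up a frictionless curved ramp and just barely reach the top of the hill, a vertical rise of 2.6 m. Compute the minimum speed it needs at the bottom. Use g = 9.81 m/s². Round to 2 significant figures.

v = 7.1 m/s

At the top it is momentarily at rest, so all KE converts to PE: ½mv² = mgh
v = √(2gh) = √(2 × 9.81 × 2.6) = 7.142 m/s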